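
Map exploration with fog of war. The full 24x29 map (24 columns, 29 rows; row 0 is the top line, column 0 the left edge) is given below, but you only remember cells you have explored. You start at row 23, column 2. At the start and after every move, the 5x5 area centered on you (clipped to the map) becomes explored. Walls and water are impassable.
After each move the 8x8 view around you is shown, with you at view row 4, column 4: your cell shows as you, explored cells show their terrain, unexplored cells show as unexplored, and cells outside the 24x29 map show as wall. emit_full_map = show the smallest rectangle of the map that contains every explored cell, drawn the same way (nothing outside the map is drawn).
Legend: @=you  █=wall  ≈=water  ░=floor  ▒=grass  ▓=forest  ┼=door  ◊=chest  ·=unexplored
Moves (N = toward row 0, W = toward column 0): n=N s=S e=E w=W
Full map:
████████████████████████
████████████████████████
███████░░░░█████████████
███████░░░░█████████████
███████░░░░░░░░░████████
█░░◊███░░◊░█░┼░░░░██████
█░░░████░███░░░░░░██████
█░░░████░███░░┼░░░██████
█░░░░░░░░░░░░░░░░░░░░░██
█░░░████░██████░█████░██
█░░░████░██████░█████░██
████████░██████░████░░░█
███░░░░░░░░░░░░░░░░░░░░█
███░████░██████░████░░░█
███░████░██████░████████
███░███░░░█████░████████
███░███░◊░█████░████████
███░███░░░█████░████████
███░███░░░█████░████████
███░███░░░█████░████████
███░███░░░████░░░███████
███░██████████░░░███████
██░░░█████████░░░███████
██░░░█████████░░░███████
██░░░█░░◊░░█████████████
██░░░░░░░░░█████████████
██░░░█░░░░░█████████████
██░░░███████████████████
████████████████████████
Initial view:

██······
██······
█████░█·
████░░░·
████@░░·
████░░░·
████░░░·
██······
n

██······
██······
█████░█·
█████░█·
████@░░·
████░░░·
████░░░·
████░░░·

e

█·······
█·······
████░██·
████░██·
███░@░█·
███░░░█·
███░░░█·
███░░░··

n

█·······
█·······
█·██░██·
████░██·
████@██·
███░░░█·
███░░░█·
███░░░█·

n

█·······
█·······
█·██░██·
█·██░██·
████@██·
████░██·
███░░░█·
███░░░█·

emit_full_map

·██░██
·██░██
███@██
███░██
██░░░█
██░░░█
██░░░█
██░░░·

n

█·······
█·······
█·██░██·
█·██░██·
█·██@██·
████░██·
████░██·
███░░░█·

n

█·······
█·······
█·██░██·
█·██░██·
█·██@██·
█·██░██·
████░██·
████░██·

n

█·······
█·······
█·██░██·
█·██░██·
█·██@██·
█·██░██·
█·██░██·
████░██·

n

█·······
█·······
█·██░██·
█·██░██·
█·██@██·
█·██░██·
█·██░██·
█·██░██·

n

█·······
█·······
█·██░██·
█·██░██·
█·██@██·
█·██░██·
█·██░██·
█·██░██·

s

█·······
█·██░██·
█·██░██·
█·██░██·
█·██@██·
█·██░██·
█·██░██·
█·██░██·

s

█·██░██·
█·██░██·
█·██░██·
█·██░██·
█·██@██·
█·██░██·
█·██░██·
████░██·

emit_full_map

·██░██
·██░██
·██░██
·██░██
·██@██
·██░██
·██░██
███░██
███░██
██░░░█
██░░░█
██░░░█
██░░░·

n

█·······
█·██░██·
█·██░██·
█·██░██·
█·██@██·
█·██░██·
█·██░██·
█·██░██·


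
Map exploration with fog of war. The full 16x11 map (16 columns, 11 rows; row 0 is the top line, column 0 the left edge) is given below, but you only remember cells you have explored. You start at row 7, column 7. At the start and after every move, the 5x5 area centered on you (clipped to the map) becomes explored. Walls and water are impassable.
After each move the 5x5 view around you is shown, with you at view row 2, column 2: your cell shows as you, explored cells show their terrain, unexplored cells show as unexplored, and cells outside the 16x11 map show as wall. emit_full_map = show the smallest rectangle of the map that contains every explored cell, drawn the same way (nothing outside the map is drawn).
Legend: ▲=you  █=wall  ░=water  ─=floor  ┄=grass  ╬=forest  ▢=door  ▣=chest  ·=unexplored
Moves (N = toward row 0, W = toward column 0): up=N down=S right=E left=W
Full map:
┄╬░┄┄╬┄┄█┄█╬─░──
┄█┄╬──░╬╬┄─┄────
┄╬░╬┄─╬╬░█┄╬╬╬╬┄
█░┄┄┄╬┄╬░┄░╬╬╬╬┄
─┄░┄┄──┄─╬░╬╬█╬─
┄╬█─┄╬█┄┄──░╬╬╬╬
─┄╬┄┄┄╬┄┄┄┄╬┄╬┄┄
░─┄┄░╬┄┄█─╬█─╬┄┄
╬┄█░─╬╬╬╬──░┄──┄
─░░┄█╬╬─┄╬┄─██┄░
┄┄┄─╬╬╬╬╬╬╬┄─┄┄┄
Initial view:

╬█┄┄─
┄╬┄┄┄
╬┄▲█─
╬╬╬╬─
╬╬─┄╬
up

──┄─╬
╬█┄┄─
┄╬▲┄┄
╬┄┄█─
╬╬╬╬─

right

─┄─╬░
█┄┄──
╬┄▲┄┄
┄┄█─╬
╬╬╬──

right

┄─╬░╬
┄┄──░
┄┄▲┄╬
┄█─╬█
╬╬──░

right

─╬░╬╬
┄──░╬
┄┄▲╬┄
█─╬█─
╬──░┄

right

╬░╬╬█
──░╬╬
┄┄▲┄╬
─╬█─╬
──░┄─

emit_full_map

──┄─╬░╬╬█
╬█┄┄──░╬╬
┄╬┄┄┄┄▲┄╬
╬┄┄█─╬█─╬
╬╬╬╬──░┄─
╬╬─┄╬····

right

░╬╬█╬
─░╬╬╬
┄╬▲╬┄
╬█─╬┄
─░┄──

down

─░╬╬╬
┄╬┄╬┄
╬█▲╬┄
─░┄──
┄─██┄

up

░╬╬█╬
─░╬╬╬
┄╬▲╬┄
╬█─╬┄
─░┄──

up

░╬╬╬╬
░╬╬█╬
─░▲╬╬
┄╬┄╬┄
╬█─╬┄

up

┄╬╬╬╬
░╬╬╬╬
░╬▲█╬
─░╬╬╬
┄╬┄╬┄

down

░╬╬╬╬
░╬╬█╬
─░▲╬╬
┄╬┄╬┄
╬█─╬┄

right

╬╬╬╬┄
╬╬█╬─
░╬▲╬╬
╬┄╬┄┄
█─╬┄┄

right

╬╬╬┄█
╬█╬─█
╬╬▲╬█
┄╬┄┄█
─╬┄┄█

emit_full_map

·····┄╬╬╬╬·
·····░╬╬╬╬┄
──┄─╬░╬╬█╬─
╬█┄┄──░╬╬▲╬
┄╬┄┄┄┄╬┄╬┄┄
╬┄┄█─╬█─╬┄┄
╬╬╬╬──░┄──·
╬╬─┄╬┄─██┄·


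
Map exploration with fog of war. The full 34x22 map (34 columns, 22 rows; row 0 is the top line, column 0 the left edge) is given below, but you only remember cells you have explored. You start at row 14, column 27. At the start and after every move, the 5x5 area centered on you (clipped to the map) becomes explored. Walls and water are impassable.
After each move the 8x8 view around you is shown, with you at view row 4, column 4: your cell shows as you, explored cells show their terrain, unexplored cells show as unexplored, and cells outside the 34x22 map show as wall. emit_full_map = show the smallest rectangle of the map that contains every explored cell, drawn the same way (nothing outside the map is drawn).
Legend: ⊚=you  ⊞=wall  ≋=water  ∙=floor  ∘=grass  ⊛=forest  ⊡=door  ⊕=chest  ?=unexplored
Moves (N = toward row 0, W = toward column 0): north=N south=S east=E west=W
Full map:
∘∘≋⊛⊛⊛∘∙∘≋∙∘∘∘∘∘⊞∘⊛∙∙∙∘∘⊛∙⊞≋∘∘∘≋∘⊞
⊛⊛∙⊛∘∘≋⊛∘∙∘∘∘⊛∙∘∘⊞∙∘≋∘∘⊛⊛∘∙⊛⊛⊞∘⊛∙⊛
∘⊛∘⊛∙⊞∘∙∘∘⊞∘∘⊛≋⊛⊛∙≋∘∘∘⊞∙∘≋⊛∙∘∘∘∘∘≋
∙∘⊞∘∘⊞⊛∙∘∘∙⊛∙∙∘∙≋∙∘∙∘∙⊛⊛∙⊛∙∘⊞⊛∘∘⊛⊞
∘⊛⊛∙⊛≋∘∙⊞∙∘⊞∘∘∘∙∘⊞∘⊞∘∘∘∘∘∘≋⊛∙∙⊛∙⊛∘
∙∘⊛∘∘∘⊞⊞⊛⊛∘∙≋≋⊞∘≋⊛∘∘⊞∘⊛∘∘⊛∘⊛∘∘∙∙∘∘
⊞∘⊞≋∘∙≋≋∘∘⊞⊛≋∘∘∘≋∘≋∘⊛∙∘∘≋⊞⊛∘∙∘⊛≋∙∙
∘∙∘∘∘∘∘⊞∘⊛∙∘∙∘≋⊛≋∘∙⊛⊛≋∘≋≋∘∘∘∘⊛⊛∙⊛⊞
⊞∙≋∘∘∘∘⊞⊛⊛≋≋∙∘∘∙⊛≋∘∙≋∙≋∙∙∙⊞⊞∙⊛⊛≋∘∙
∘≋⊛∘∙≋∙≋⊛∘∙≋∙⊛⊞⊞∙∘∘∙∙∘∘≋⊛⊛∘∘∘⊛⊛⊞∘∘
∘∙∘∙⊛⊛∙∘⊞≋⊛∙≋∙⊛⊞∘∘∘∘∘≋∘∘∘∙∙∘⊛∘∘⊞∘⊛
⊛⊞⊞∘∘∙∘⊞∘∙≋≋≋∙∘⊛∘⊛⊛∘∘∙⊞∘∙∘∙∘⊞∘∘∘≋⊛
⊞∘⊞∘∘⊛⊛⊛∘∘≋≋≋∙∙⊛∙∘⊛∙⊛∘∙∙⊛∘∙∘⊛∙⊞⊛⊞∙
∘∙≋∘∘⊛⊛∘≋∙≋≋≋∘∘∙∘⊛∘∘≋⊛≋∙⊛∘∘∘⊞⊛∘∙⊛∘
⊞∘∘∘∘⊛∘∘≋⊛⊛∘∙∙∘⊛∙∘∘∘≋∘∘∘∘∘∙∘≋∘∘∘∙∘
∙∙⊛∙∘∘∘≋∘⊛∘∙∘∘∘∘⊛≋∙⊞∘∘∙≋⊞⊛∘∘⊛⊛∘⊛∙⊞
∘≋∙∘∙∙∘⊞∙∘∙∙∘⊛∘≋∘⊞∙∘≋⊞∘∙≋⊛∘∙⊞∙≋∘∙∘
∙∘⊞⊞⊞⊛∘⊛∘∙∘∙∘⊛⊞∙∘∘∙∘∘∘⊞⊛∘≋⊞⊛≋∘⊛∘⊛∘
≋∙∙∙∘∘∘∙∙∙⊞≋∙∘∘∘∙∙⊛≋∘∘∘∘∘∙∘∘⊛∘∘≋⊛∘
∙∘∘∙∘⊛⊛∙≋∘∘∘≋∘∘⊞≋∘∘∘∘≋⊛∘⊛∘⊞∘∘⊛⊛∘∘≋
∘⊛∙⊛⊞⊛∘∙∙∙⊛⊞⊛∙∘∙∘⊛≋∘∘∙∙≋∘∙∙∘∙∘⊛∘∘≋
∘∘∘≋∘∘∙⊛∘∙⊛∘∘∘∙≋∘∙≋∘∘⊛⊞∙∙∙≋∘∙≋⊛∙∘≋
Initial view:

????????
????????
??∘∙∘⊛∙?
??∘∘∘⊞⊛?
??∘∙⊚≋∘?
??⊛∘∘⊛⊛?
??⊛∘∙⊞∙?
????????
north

????????
????????
??∘∙∘⊞∘?
??∘∙∘⊛∙?
??∘∘⊚⊞⊛?
??∘∙∘≋∘?
??⊛∘∘⊛⊛?
??⊛∘∙⊞∙?

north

????????
????????
??∙∙∘⊛∘?
??∘∙∘⊞∘?
??∘∙⊚⊛∙?
??∘∘∘⊞⊛?
??∘∙∘≋∘?
??⊛∘∘⊛⊛?

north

????????
????????
??⊛∘∘∘⊛?
??∙∙∘⊛∘?
??∘∙⊚⊞∘?
??∘∙∘⊛∙?
??∘∘∘⊞⊛?
??∘∙∘≋∘?

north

????????
????????
??∙⊞⊞∙⊛?
??⊛∘∘∘⊛?
??∙∙⊚⊛∘?
??∘∙∘⊞∘?
??∘∙∘⊛∙?
??∘∘∘⊞⊛?

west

????????
????????
??∙∙⊞⊞∙⊛
??⊛⊛∘∘∘⊛
??∘∙⊚∘⊛∘
??∙∘∙∘⊞∘
??⊛∘∙∘⊛∙
???∘∘∘⊞⊛

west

????????
????????
??∙∙∙⊞⊞∙
??≋⊛⊛∘∘∘
??∘∘⊚∙∘⊛
??∘∙∘∙∘⊞
??∙⊛∘∙∘⊛
????∘∘∘⊞

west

????????
????????
??≋∙∙∙⊞⊞
??∘≋⊛⊛∘∘
??∘∘⊚∙∙∘
??⊞∘∙∘∙∘
??∙∙⊛∘∙∘
?????∘∘∘

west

????????
????????
??∙≋∙∙∙⊞
??∘∘≋⊛⊛∘
??≋∘⊚∘∙∙
??∙⊞∘∙∘∙
??∘∙∙⊛∘∙
??????∘∘

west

????????
????????
??≋∙≋∙∙∙
??∙∘∘≋⊛⊛
??∘≋⊚∘∘∙
??∘∙⊞∘∙∘
??⊛∘∙∙⊛∘
???????∘

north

????????
????????
??⊛≋∘≋≋?
??≋∙≋∙∙∙
??∙∘⊚≋⊛⊛
??∘≋∘∘∘∙
??∘∙⊞∘∙∘
??⊛∘∙∙⊛∘

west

????????
????????
??⊛⊛≋∘≋≋
??∙≋∙≋∙∙
??∙∙⊚∘≋⊛
??∘∘≋∘∘∘
??∘∘∙⊞∘∙
???⊛∘∙∙⊛

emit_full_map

⊛⊛≋∘≋≋?????
∙≋∙≋∙∙∙⊞⊞∙⊛
∙∙⊚∘≋⊛⊛∘∘∘⊛
∘∘≋∘∘∘∙∙∘⊛∘
∘∘∙⊞∘∙∘∙∘⊞∘
?⊛∘∙∙⊛∘∙∘⊛∙
??????∘∘∘⊞⊛
??????∘∙∘≋∘
??????⊛∘∘⊛⊛
??????⊛∘∙⊞∙

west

????????
????????
??∙⊛⊛≋∘≋
??∘∙≋∙≋∙
??∘∙⊚∘∘≋
??∘∘∘≋∘∘
??⊛∘∘∙⊞∘
????⊛∘∙∙

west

????????
????????
??∘∙⊛⊛≋∘
??≋∘∙≋∙≋
??∘∘⊚∙∘∘
??∘∘∘∘≋∘
??⊛⊛∘∘∙⊞
?????⊛∘∙

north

????????
????????
??∘≋∘⊛∙?
??∘∙⊛⊛≋∘
??≋∘⊚≋∙≋
??∘∘∙∙∘∘
??∘∘∘∘≋∘
??⊛⊛∘∘∙⊞

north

????????
????????
??⊛∘∘⊞∘?
??∘≋∘⊛∙?
??∘∙⊚⊛≋∘
??≋∘∙≋∙≋
??∘∘∙∙∘∘
??∘∘∘∘≋∘

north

????????
????????
??⊞∘⊞∘∘?
??⊛∘∘⊞∘?
??∘≋⊚⊛∙?
??∘∙⊛⊛≋∘
??≋∘∙≋∙≋
??∘∘∙∙∘∘

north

????????
????????
??∙∘∙∘∙?
??⊞∘⊞∘∘?
??⊛∘⊚⊞∘?
??∘≋∘⊛∙?
??∘∙⊛⊛≋∘
??≋∘∙≋∙≋

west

????????
????????
??≋∙∘∙∘∙
??∘⊞∘⊞∘∘
??≋⊛⊚∘⊞∘
??≋∘≋∘⊛∙
??≋∘∙⊛⊛≋
???≋∘∙≋∙

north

????????
????????
??⊛∙≋∘∘?
??≋∙∘∙∘∙
??∘⊞⊚⊞∘∘
??≋⊛∘∘⊞∘
??≋∘≋∘⊛∙
??≋∘∙⊛⊛≋

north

⊞⊞⊞⊞⊞⊞⊞⊞
????????
??∘⊞∙∘≋?
??⊛∙≋∘∘?
??≋∙⊚∙∘∙
??∘⊞∘⊞∘∘
??≋⊛∘∘⊞∘
??≋∘≋∘⊛∙

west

⊞⊞⊞⊞⊞⊞⊞⊞
????????
??∘∘⊞∙∘≋
??⊛⊛∙≋∘∘
??∙≋⊚∘∙∘
??∙∘⊞∘⊞∘
??∘≋⊛∘∘⊞
???≋∘≋∘⊛

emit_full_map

∘∘⊞∙∘≋?????????
⊛⊛∙≋∘∘?????????
∙≋⊚∘∙∘∙????????
∙∘⊞∘⊞∘∘????????
∘≋⊛∘∘⊞∘????????
?≋∘≋∘⊛∙????????
?≋∘∙⊛⊛≋∘≋≋?????
??≋∘∙≋∙≋∙∙∙⊞⊞∙⊛
??∘∘∙∙∘∘≋⊛⊛∘∘∘⊛
??∘∘∘∘≋∘∘∘∙∙∘⊛∘
??⊛⊛∘∘∙⊞∘∙∘∙∘⊞∘
?????⊛∘∙∙⊛∘∙∘⊛∙
??????????∘∘∘⊞⊛
??????????∘∙∘≋∘
??????????⊛∘∘⊛⊛
??????????⊛∘∙⊞∙

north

⊞⊞⊞⊞⊞⊞⊞⊞
⊞⊞⊞⊞⊞⊞⊞⊞
??∘⊞∘⊛∙?
??∘∘⊞∙∘≋
??⊛⊛⊚≋∘∘
??∙≋∙∘∙∘
??∙∘⊞∘⊞∘
??∘≋⊛∘∘⊞

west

⊞⊞⊞⊞⊞⊞⊞⊞
⊞⊞⊞⊞⊞⊞⊞⊞
??∘∘⊞∘⊛∙
??∙∘∘⊞∙∘
??≋⊛⊚∙≋∘
??∘∙≋∙∘∙
??∘∙∘⊞∘⊞
???∘≋⊛∘∘

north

⊞⊞⊞⊞⊞⊞⊞⊞
⊞⊞⊞⊞⊞⊞⊞⊞
⊞⊞⊞⊞⊞⊞⊞⊞
??∘∘⊞∘⊛∙
??∙∘⊚⊞∙∘
??≋⊛⊛∙≋∘
??∘∙≋∙∘∙
??∘∙∘⊞∘⊞

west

⊞⊞⊞⊞⊞⊞⊞⊞
⊞⊞⊞⊞⊞⊞⊞⊞
⊞⊞⊞⊞⊞⊞⊞⊞
??∘∘∘⊞∘⊛
??⊛∙⊚∘⊞∙
??⊛≋⊛⊛∙≋
??∙∘∙≋∙∘
???∘∙∘⊞∘

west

⊞⊞⊞⊞⊞⊞⊞⊞
⊞⊞⊞⊞⊞⊞⊞⊞
⊞⊞⊞⊞⊞⊞⊞⊞
??∘∘∘∘⊞∘
??∘⊛⊚∘∘⊞
??∘⊛≋⊛⊛∙
??∙∙∘∙≋∙
????∘∙∘⊞

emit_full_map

∘∘∘∘⊞∘⊛∙??????????
∘⊛⊚∘∘⊞∙∘≋?????????
∘⊛≋⊛⊛∙≋∘∘?????????
∙∙∘∙≋∙∘∙∘∙????????
??∘∙∘⊞∘⊞∘∘????????
???∘≋⊛∘∘⊞∘????????
????≋∘≋∘⊛∙????????
????≋∘∙⊛⊛≋∘≋≋?????
?????≋∘∙≋∙≋∙∙∙⊞⊞∙⊛
?????∘∘∙∙∘∘≋⊛⊛∘∘∘⊛
?????∘∘∘∘≋∘∘∘∙∙∘⊛∘
?????⊛⊛∘∘∙⊞∘∙∘∙∘⊞∘
????????⊛∘∙∙⊛∘∙∘⊛∙
?????????????∘∘∘⊞⊛
?????????????∘∙∘≋∘
?????????????⊛∘∘⊛⊛
?????????????⊛∘∙⊞∙

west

⊞⊞⊞⊞⊞⊞⊞⊞
⊞⊞⊞⊞⊞⊞⊞⊞
⊞⊞⊞⊞⊞⊞⊞⊞
??∘∘∘∘∘⊞
??∘∘⊚∙∘∘
??∘∘⊛≋⊛⊛
??⊛∙∙∘∙≋
?????∘∙∘

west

⊞⊞⊞⊞⊞⊞⊞⊞
⊞⊞⊞⊞⊞⊞⊞⊞
⊞⊞⊞⊞⊞⊞⊞⊞
??∙∘∘∘∘∘
??∘∘⊚⊛∙∘
??⊞∘∘⊛≋⊛
??∙⊛∙∙∘∙
??????∘∙

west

⊞⊞⊞⊞⊞⊞⊞⊞
⊞⊞⊞⊞⊞⊞⊞⊞
⊞⊞⊞⊞⊞⊞⊞⊞
??≋∙∘∘∘∘
??∙∘⊚∘⊛∙
??∘⊞∘∘⊛≋
??∘∙⊛∙∙∘
???????∘

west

⊞⊞⊞⊞⊞⊞⊞⊞
⊞⊞⊞⊞⊞⊞⊞⊞
⊞⊞⊞⊞⊞⊞⊞⊞
??∘≋∙∘∘∘
??∘∙⊚∘∘⊛
??∘∘⊞∘∘⊛
??∘∘∙⊛∙∙
????????

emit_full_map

∘≋∙∘∘∘∘∘⊞∘⊛∙??????????
∘∙⊚∘∘⊛∙∘∘⊞∙∘≋?????????
∘∘⊞∘∘⊛≋⊛⊛∙≋∘∘?????????
∘∘∙⊛∙∙∘∙≋∙∘∙∘∙????????
??????∘∙∘⊞∘⊞∘∘????????
???????∘≋⊛∘∘⊞∘????????
????????≋∘≋∘⊛∙????????
????????≋∘∙⊛⊛≋∘≋≋?????
?????????≋∘∙≋∙≋∙∙∙⊞⊞∙⊛
?????????∘∘∙∙∘∘≋⊛⊛∘∘∘⊛
?????????∘∘∘∘≋∘∘∘∙∙∘⊛∘
?????????⊛⊛∘∘∙⊞∘∙∘∙∘⊞∘
????????????⊛∘∙∙⊛∘∙∘⊛∙
?????????????????∘∘∘⊞⊛
?????????????????∘∙∘≋∘
?????????????????⊛∘∘⊛⊛
?????????????????⊛∘∙⊞∙


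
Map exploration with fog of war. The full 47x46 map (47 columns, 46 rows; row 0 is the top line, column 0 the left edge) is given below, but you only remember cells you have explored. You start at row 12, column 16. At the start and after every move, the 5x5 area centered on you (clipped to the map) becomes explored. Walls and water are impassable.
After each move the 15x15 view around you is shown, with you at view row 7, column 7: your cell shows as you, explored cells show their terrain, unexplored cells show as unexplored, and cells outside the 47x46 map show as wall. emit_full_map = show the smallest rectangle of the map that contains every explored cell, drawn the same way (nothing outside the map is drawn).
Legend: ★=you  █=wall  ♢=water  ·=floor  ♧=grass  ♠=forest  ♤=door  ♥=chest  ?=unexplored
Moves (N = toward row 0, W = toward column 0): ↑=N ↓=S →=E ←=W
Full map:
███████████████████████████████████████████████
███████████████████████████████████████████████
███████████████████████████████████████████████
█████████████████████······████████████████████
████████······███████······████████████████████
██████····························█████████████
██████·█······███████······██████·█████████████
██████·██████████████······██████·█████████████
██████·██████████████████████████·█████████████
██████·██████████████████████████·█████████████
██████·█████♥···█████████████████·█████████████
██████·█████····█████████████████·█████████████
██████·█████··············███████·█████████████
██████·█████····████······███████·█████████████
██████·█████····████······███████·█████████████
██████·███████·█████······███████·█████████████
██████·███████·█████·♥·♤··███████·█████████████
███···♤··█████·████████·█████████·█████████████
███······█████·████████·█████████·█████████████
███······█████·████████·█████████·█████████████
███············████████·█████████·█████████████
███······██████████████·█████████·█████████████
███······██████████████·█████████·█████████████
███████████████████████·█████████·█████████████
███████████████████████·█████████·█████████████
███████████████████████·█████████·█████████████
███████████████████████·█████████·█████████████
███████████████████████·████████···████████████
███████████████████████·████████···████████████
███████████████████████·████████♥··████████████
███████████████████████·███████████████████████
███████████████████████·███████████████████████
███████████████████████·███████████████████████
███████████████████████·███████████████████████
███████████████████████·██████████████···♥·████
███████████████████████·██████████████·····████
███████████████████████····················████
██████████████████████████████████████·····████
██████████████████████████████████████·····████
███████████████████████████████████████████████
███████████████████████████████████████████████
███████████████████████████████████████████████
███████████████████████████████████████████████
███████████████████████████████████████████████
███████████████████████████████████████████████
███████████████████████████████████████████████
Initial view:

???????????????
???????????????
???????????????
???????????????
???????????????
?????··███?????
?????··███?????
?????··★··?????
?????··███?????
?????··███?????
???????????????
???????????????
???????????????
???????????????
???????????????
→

???????????????
???????????????
???????????????
???????????????
???????????????
????··████?????
????··████?????
????···★··?????
????··████?????
????··████?????
???????????????
???????????????
???????????????
???????????????
???????????????

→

???????????????
???????????????
???????????????
???????????????
???????????????
???··█████?????
???··█████?????
???····★··?????
???··████·?????
???··████·?????
???????????????
???????????????
???????????????
???????????????
???????????????

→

???????????????
???????????????
???????????????
???????????????
???????????????
??··██████?????
??··██████?????
??·····★··?????
??··████··?????
??··████··?????
???????????????
???????????????
???????????????
???????????????
???????????????

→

???????????????
???????????????
???????????????
???????????????
???????????????
?··███████?????
?··███████?????
?······★··?????
?··████···?????
?··████···?????
???????????????
???????????????
???????????????
???????????????
???????????????

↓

???????????????
???????????????
???????????????
???????????????
?··███████?????
?··███████?????
?·········?????
?··████★··?????
?··████···?????
?????██···?????
???????????????
???????????????
???????????????
???????????????
???????????????

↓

???????????????
???????????????
???????????????
?··███████?????
?··███████?????
?·········?????
?··████···?????
?··████★··?????
?????██···?????
?????██·♥·?????
???????????????
???????????????
???????????????
???????????????
???????????????

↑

???????????????
???????????????
???????????????
???????????????
?··███████?????
?··███████?????
?·········?????
?··████★··?????
?··████···?????
?????██···?????
?????██·♥·?????
???????????????
???????????????
???????????????
???????????????

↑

???????????????
???????????????
???????????????
???????????????
???????????????
?··███████?????
?··███████?????
?······★··?????
?··████···?????
?··████···?????
?????██···?????
?????██·♥·?????
???????????????
???????????????
???????????????

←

???????????????
???????????????
???????????????
???????????????
???????????????
??··███████????
??··███████????
??·····★···????
??··████···????
??··████···????
??????██···????
??????██·♥·????
???????????????
???????????????
???????????????

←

???????????????
???????????????
???????????????
???????????????
???????????????
???··███████???
???··███████???
???····★····???
???··████···???
???··████···???
???????██···???
???????██·♥·???
???????????????
???????????????
???????????????

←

???????????????
???????????????
???????????????
???????????????
???????????????
????··███████??
????··███████??
????···★·····??
????··████···??
????··████···??
????????██···??
????????██·♥·??
???????????????
???????????????
???????????????

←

???????????????
???????????????
???????????????
???????????????
???????????????
?????··███████?
?????··███████?
?????··★······?
?????··████···?
?????··████···?
?????????██···?
?????????██·♥·?
???????????????
???????????????
???????????????

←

???????????????
???????????????
???????????????
???????????????
???????????????
?????···███████
?????···███████
?????··★·······
?????···████···
?????···████···
??????????██···
??????????██·♥·
???????????????
???????????????
???????????????

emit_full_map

···███████
···███████
··★·······
···████···
···████···
?????██···
?????██·♥·


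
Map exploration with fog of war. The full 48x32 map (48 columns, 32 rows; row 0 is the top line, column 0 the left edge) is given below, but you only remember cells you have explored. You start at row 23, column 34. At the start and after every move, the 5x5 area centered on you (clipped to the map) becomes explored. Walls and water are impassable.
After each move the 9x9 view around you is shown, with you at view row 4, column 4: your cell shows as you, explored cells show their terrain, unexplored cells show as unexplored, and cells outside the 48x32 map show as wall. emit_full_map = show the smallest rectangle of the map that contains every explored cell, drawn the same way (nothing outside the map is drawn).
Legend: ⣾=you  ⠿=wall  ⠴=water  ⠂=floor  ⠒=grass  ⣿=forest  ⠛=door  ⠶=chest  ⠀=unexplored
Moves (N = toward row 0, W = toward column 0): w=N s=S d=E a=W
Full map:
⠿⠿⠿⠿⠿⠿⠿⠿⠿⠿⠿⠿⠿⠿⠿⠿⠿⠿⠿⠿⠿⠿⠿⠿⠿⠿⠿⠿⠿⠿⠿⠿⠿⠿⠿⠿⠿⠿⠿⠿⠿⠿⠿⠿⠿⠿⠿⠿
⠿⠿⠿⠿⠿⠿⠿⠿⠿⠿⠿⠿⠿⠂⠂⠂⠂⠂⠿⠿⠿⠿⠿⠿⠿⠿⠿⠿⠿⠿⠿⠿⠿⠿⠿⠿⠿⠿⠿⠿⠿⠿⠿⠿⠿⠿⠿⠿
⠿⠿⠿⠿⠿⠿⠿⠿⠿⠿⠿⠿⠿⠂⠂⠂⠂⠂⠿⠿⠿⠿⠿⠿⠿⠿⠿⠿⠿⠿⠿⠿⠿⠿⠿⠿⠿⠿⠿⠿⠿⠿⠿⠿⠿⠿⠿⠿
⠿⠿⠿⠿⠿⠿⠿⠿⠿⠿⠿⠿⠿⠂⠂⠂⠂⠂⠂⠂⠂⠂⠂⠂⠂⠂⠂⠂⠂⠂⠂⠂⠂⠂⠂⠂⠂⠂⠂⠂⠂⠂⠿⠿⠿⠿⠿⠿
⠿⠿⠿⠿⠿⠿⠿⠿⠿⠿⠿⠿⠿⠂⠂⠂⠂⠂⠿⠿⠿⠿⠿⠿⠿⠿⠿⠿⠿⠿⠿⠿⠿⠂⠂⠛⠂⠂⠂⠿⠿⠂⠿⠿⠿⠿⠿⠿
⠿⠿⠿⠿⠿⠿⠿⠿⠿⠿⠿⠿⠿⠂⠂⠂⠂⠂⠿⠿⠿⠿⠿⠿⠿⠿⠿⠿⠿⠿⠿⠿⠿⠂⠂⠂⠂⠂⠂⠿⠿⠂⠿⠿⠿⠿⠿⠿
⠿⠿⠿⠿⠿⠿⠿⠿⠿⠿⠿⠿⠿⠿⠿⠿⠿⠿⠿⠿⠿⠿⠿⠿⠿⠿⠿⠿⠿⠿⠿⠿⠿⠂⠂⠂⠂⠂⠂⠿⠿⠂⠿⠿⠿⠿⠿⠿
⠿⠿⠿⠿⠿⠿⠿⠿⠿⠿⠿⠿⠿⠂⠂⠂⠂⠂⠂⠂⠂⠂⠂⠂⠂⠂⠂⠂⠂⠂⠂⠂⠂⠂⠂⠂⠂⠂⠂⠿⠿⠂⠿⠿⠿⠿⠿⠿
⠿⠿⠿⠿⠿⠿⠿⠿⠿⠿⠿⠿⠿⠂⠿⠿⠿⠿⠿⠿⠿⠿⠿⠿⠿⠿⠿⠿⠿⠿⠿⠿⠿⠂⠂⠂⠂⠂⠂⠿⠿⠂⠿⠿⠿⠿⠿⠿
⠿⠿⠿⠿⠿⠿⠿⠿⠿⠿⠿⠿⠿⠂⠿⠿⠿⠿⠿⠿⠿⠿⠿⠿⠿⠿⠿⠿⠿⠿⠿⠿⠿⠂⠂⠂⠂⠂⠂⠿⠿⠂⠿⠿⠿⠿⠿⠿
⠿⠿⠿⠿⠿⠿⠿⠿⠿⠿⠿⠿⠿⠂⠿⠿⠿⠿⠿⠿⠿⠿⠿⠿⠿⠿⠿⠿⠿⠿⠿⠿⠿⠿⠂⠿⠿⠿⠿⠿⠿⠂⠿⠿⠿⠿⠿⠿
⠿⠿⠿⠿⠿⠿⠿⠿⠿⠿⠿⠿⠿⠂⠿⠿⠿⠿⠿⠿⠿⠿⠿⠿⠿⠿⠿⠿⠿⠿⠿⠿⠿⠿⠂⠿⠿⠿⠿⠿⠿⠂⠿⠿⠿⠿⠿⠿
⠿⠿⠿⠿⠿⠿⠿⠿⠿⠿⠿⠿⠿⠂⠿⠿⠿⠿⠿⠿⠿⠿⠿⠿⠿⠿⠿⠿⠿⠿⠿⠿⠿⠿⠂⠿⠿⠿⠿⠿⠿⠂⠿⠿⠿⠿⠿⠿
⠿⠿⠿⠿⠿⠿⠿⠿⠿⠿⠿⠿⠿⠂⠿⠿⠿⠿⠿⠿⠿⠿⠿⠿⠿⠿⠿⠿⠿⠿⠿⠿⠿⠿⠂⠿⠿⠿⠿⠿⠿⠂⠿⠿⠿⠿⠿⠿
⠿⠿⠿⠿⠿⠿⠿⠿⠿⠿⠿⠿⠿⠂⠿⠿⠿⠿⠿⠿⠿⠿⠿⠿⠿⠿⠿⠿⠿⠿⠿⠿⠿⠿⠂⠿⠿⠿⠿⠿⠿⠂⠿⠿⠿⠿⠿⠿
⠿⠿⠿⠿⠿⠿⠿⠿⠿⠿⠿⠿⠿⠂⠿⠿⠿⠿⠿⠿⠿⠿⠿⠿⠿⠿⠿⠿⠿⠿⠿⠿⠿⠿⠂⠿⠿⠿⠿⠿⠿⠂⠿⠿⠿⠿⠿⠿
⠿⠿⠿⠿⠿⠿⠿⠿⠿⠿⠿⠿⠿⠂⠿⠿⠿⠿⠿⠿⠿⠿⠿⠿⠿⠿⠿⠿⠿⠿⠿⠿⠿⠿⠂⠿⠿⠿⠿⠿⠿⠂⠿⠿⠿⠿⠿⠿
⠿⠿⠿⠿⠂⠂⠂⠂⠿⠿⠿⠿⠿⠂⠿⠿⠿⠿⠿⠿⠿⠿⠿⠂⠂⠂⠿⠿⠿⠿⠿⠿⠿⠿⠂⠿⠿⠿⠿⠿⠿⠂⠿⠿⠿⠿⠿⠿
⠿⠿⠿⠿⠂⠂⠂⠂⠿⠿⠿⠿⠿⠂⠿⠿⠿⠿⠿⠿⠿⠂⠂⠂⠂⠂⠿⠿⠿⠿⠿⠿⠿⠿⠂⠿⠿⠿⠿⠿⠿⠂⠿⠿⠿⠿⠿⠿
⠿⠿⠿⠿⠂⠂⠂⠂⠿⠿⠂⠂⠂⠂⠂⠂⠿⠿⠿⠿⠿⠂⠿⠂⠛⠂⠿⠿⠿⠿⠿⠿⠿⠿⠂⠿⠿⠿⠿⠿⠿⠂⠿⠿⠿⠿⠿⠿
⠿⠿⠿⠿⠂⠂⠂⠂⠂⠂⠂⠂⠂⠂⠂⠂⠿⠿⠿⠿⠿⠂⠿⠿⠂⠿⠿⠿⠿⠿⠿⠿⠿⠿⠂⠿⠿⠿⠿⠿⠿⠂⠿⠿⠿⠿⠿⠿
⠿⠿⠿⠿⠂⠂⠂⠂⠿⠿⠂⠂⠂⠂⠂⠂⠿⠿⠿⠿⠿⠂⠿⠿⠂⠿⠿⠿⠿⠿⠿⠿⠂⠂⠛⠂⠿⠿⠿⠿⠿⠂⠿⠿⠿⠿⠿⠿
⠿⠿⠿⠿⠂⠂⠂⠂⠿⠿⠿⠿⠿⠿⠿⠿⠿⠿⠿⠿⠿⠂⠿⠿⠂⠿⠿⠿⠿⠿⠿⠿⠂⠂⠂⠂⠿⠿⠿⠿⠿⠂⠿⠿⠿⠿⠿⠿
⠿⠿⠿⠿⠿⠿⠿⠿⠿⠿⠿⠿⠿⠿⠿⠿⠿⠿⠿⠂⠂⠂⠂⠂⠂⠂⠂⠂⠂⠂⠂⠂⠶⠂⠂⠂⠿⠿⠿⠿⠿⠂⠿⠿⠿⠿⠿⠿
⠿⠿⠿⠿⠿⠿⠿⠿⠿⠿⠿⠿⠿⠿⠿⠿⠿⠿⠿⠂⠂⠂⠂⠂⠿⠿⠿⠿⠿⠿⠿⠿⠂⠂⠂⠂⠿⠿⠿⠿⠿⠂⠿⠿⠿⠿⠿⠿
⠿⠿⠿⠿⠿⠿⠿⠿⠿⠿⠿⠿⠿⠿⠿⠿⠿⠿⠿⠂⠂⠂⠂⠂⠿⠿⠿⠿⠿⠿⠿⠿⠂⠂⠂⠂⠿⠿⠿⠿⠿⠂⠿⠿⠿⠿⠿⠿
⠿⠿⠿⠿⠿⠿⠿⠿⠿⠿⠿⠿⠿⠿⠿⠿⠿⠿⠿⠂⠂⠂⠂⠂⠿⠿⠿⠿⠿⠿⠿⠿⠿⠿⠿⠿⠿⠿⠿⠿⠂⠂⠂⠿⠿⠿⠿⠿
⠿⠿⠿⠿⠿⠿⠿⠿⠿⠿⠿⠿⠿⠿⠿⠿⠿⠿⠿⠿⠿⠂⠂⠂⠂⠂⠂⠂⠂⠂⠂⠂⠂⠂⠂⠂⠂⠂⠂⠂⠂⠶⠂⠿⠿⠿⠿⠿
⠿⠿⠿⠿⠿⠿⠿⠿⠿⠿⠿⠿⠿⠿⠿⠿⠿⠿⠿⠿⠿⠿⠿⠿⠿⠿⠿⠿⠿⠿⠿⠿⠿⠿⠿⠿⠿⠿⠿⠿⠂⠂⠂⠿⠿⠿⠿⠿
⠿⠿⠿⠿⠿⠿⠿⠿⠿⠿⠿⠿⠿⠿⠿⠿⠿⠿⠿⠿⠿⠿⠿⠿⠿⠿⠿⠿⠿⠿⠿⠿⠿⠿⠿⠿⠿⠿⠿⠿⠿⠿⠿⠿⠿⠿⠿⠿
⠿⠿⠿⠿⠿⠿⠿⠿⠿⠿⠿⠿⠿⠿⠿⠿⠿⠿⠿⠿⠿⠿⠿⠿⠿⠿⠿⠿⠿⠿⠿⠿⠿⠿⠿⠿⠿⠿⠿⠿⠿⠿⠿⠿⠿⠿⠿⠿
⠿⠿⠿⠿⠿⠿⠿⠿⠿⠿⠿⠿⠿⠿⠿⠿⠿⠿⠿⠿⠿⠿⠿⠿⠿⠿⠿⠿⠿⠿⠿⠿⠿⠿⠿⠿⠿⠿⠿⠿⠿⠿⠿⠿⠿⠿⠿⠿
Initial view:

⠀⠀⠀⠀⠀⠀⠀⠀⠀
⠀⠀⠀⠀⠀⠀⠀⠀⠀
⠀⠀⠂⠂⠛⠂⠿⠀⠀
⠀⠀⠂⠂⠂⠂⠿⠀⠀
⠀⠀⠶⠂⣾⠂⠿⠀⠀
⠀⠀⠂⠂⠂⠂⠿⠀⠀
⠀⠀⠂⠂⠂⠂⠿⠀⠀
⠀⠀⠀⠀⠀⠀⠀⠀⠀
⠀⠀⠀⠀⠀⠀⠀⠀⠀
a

⠀⠀⠀⠀⠀⠀⠀⠀⠀
⠀⠀⠀⠀⠀⠀⠀⠀⠀
⠀⠀⠿⠂⠂⠛⠂⠿⠀
⠀⠀⠿⠂⠂⠂⠂⠿⠀
⠀⠀⠂⠶⣾⠂⠂⠿⠀
⠀⠀⠿⠂⠂⠂⠂⠿⠀
⠀⠀⠿⠂⠂⠂⠂⠿⠀
⠀⠀⠀⠀⠀⠀⠀⠀⠀
⠀⠀⠀⠀⠀⠀⠀⠀⠀

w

⠀⠀⠀⠀⠀⠀⠀⠀⠀
⠀⠀⠀⠀⠀⠀⠀⠀⠀
⠀⠀⠿⠿⠿⠂⠿⠀⠀
⠀⠀⠿⠂⠂⠛⠂⠿⠀
⠀⠀⠿⠂⣾⠂⠂⠿⠀
⠀⠀⠂⠶⠂⠂⠂⠿⠀
⠀⠀⠿⠂⠂⠂⠂⠿⠀
⠀⠀⠿⠂⠂⠂⠂⠿⠀
⠀⠀⠀⠀⠀⠀⠀⠀⠀

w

⠀⠀⠀⠀⠀⠀⠀⠀⠀
⠀⠀⠀⠀⠀⠀⠀⠀⠀
⠀⠀⠿⠿⠿⠂⠿⠀⠀
⠀⠀⠿⠿⠿⠂⠿⠀⠀
⠀⠀⠿⠂⣾⠛⠂⠿⠀
⠀⠀⠿⠂⠂⠂⠂⠿⠀
⠀⠀⠂⠶⠂⠂⠂⠿⠀
⠀⠀⠿⠂⠂⠂⠂⠿⠀
⠀⠀⠿⠂⠂⠂⠂⠿⠀

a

⠀⠀⠀⠀⠀⠀⠀⠀⠀
⠀⠀⠀⠀⠀⠀⠀⠀⠀
⠀⠀⠿⠿⠿⠿⠂⠿⠀
⠀⠀⠿⠿⠿⠿⠂⠿⠀
⠀⠀⠿⠿⣾⠂⠛⠂⠿
⠀⠀⠿⠿⠂⠂⠂⠂⠿
⠀⠀⠂⠂⠶⠂⠂⠂⠿
⠀⠀⠀⠿⠂⠂⠂⠂⠿
⠀⠀⠀⠿⠂⠂⠂⠂⠿

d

⠀⠀⠀⠀⠀⠀⠀⠀⠀
⠀⠀⠀⠀⠀⠀⠀⠀⠀
⠀⠿⠿⠿⠿⠂⠿⠀⠀
⠀⠿⠿⠿⠿⠂⠿⠀⠀
⠀⠿⠿⠂⣾⠛⠂⠿⠀
⠀⠿⠿⠂⠂⠂⠂⠿⠀
⠀⠂⠂⠶⠂⠂⠂⠿⠀
⠀⠀⠿⠂⠂⠂⠂⠿⠀
⠀⠀⠿⠂⠂⠂⠂⠿⠀

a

⠀⠀⠀⠀⠀⠀⠀⠀⠀
⠀⠀⠀⠀⠀⠀⠀⠀⠀
⠀⠀⠿⠿⠿⠿⠂⠿⠀
⠀⠀⠿⠿⠿⠿⠂⠿⠀
⠀⠀⠿⠿⣾⠂⠛⠂⠿
⠀⠀⠿⠿⠂⠂⠂⠂⠿
⠀⠀⠂⠂⠶⠂⠂⠂⠿
⠀⠀⠀⠿⠂⠂⠂⠂⠿
⠀⠀⠀⠿⠂⠂⠂⠂⠿

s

⠀⠀⠀⠀⠀⠀⠀⠀⠀
⠀⠀⠿⠿⠿⠿⠂⠿⠀
⠀⠀⠿⠿⠿⠿⠂⠿⠀
⠀⠀⠿⠿⠂⠂⠛⠂⠿
⠀⠀⠿⠿⣾⠂⠂⠂⠿
⠀⠀⠂⠂⠶⠂⠂⠂⠿
⠀⠀⠿⠿⠂⠂⠂⠂⠿
⠀⠀⠀⠿⠂⠂⠂⠂⠿
⠀⠀⠀⠀⠀⠀⠀⠀⠀

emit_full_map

⠿⠿⠿⠿⠂⠿⠀
⠿⠿⠿⠿⠂⠿⠀
⠿⠿⠂⠂⠛⠂⠿
⠿⠿⣾⠂⠂⠂⠿
⠂⠂⠶⠂⠂⠂⠿
⠿⠿⠂⠂⠂⠂⠿
⠀⠿⠂⠂⠂⠂⠿

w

⠀⠀⠀⠀⠀⠀⠀⠀⠀
⠀⠀⠀⠀⠀⠀⠀⠀⠀
⠀⠀⠿⠿⠿⠿⠂⠿⠀
⠀⠀⠿⠿⠿⠿⠂⠿⠀
⠀⠀⠿⠿⣾⠂⠛⠂⠿
⠀⠀⠿⠿⠂⠂⠂⠂⠿
⠀⠀⠂⠂⠶⠂⠂⠂⠿
⠀⠀⠿⠿⠂⠂⠂⠂⠿
⠀⠀⠀⠿⠂⠂⠂⠂⠿

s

⠀⠀⠀⠀⠀⠀⠀⠀⠀
⠀⠀⠿⠿⠿⠿⠂⠿⠀
⠀⠀⠿⠿⠿⠿⠂⠿⠀
⠀⠀⠿⠿⠂⠂⠛⠂⠿
⠀⠀⠿⠿⣾⠂⠂⠂⠿
⠀⠀⠂⠂⠶⠂⠂⠂⠿
⠀⠀⠿⠿⠂⠂⠂⠂⠿
⠀⠀⠀⠿⠂⠂⠂⠂⠿
⠀⠀⠀⠀⠀⠀⠀⠀⠀

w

⠀⠀⠀⠀⠀⠀⠀⠀⠀
⠀⠀⠀⠀⠀⠀⠀⠀⠀
⠀⠀⠿⠿⠿⠿⠂⠿⠀
⠀⠀⠿⠿⠿⠿⠂⠿⠀
⠀⠀⠿⠿⣾⠂⠛⠂⠿
⠀⠀⠿⠿⠂⠂⠂⠂⠿
⠀⠀⠂⠂⠶⠂⠂⠂⠿
⠀⠀⠿⠿⠂⠂⠂⠂⠿
⠀⠀⠀⠿⠂⠂⠂⠂⠿


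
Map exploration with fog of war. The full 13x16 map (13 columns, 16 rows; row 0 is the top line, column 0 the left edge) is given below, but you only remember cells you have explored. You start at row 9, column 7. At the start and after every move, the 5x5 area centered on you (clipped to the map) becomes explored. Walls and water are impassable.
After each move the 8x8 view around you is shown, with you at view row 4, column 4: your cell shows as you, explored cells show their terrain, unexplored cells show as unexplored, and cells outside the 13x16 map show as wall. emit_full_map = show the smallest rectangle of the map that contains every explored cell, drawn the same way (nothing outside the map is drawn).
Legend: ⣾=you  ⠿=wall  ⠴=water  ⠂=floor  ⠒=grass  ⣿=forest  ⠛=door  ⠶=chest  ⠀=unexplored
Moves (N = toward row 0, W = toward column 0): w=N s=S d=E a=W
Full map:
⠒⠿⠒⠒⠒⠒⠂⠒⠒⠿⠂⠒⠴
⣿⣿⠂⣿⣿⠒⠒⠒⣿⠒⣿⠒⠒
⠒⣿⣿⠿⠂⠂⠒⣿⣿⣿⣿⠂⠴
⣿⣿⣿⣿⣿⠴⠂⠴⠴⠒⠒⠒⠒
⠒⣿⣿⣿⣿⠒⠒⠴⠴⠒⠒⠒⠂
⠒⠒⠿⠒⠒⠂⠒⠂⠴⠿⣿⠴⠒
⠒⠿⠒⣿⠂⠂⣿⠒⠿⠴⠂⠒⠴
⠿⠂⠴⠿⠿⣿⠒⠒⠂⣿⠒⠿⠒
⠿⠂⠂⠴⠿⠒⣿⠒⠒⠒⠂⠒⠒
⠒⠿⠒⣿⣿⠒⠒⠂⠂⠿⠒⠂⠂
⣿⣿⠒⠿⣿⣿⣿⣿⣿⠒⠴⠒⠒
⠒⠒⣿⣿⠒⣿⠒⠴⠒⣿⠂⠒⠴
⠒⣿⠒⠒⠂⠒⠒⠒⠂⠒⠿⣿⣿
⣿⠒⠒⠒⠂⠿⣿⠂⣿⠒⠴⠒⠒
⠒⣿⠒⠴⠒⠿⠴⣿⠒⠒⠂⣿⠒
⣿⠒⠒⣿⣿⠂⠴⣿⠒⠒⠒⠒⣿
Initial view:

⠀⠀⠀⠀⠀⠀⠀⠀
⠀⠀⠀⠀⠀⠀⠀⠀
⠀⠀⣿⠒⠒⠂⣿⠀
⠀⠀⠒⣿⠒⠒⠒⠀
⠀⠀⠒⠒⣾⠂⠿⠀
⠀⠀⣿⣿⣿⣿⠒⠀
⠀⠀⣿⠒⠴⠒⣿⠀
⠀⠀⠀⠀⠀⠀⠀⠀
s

⠀⠀⠀⠀⠀⠀⠀⠀
⠀⠀⣿⠒⠒⠂⣿⠀
⠀⠀⠒⣿⠒⠒⠒⠀
⠀⠀⠒⠒⠂⠂⠿⠀
⠀⠀⣿⣿⣾⣿⠒⠀
⠀⠀⣿⠒⠴⠒⣿⠀
⠀⠀⠒⠒⠒⠂⠒⠀
⠀⠀⠀⠀⠀⠀⠀⠀

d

⠀⠀⠀⠀⠀⠀⠀⠀
⠀⣿⠒⠒⠂⣿⠀⠀
⠀⠒⣿⠒⠒⠒⠂⠀
⠀⠒⠒⠂⠂⠿⠒⠀
⠀⣿⣿⣿⣾⠒⠴⠀
⠀⣿⠒⠴⠒⣿⠂⠀
⠀⠒⠒⠒⠂⠒⠿⠀
⠀⠀⠀⠀⠀⠀⠀⠀

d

⠀⠀⠀⠀⠀⠀⠀⠀
⣿⠒⠒⠂⣿⠀⠀⠀
⠒⣿⠒⠒⠒⠂⠒⠀
⠒⠒⠂⠂⠿⠒⠂⠀
⣿⣿⣿⣿⣾⠴⠒⠀
⣿⠒⠴⠒⣿⠂⠒⠀
⠒⠒⠒⠂⠒⠿⣿⠀
⠀⠀⠀⠀⠀⠀⠀⠀

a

⠀⠀⠀⠀⠀⠀⠀⠀
⠀⣿⠒⠒⠂⣿⠀⠀
⠀⠒⣿⠒⠒⠒⠂⠒
⠀⠒⠒⠂⠂⠿⠒⠂
⠀⣿⣿⣿⣾⠒⠴⠒
⠀⣿⠒⠴⠒⣿⠂⠒
⠀⠒⠒⠒⠂⠒⠿⣿
⠀⠀⠀⠀⠀⠀⠀⠀

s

⠀⣿⠒⠒⠂⣿⠀⠀
⠀⠒⣿⠒⠒⠒⠂⠒
⠀⠒⠒⠂⠂⠿⠒⠂
⠀⣿⣿⣿⣿⠒⠴⠒
⠀⣿⠒⠴⣾⣿⠂⠒
⠀⠒⠒⠒⠂⠒⠿⣿
⠀⠀⣿⠂⣿⠒⠴⠀
⠀⠀⠀⠀⠀⠀⠀⠀

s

⠀⠒⣿⠒⠒⠒⠂⠒
⠀⠒⠒⠂⠂⠿⠒⠂
⠀⣿⣿⣿⣿⠒⠴⠒
⠀⣿⠒⠴⠒⣿⠂⠒
⠀⠒⠒⠒⣾⠒⠿⣿
⠀⠀⣿⠂⣿⠒⠴⠀
⠀⠀⠴⣿⠒⠒⠂⠀
⠀⠀⠀⠀⠀⠀⠀⠀

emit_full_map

⣿⠒⠒⠂⣿⠀⠀
⠒⣿⠒⠒⠒⠂⠒
⠒⠒⠂⠂⠿⠒⠂
⣿⣿⣿⣿⠒⠴⠒
⣿⠒⠴⠒⣿⠂⠒
⠒⠒⠒⣾⠒⠿⣿
⠀⣿⠂⣿⠒⠴⠀
⠀⠴⣿⠒⠒⠂⠀

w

⠀⣿⠒⠒⠂⣿⠀⠀
⠀⠒⣿⠒⠒⠒⠂⠒
⠀⠒⠒⠂⠂⠿⠒⠂
⠀⣿⣿⣿⣿⠒⠴⠒
⠀⣿⠒⠴⣾⣿⠂⠒
⠀⠒⠒⠒⠂⠒⠿⣿
⠀⠀⣿⠂⣿⠒⠴⠀
⠀⠀⠴⣿⠒⠒⠂⠀

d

⣿⠒⠒⠂⣿⠀⠀⠀
⠒⣿⠒⠒⠒⠂⠒⠀
⠒⠒⠂⠂⠿⠒⠂⠀
⣿⣿⣿⣿⠒⠴⠒⠀
⣿⠒⠴⠒⣾⠂⠒⠀
⠒⠒⠒⠂⠒⠿⣿⠀
⠀⣿⠂⣿⠒⠴⠒⠀
⠀⠴⣿⠒⠒⠂⠀⠀

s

⠒⣿⠒⠒⠒⠂⠒⠀
⠒⠒⠂⠂⠿⠒⠂⠀
⣿⣿⣿⣿⠒⠴⠒⠀
⣿⠒⠴⠒⣿⠂⠒⠀
⠒⠒⠒⠂⣾⠿⣿⠀
⠀⣿⠂⣿⠒⠴⠒⠀
⠀⠴⣿⠒⠒⠂⣿⠀
⠀⠀⠀⠀⠀⠀⠀⠀

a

⠀⠒⣿⠒⠒⠒⠂⠒
⠀⠒⠒⠂⠂⠿⠒⠂
⠀⣿⣿⣿⣿⠒⠴⠒
⠀⣿⠒⠴⠒⣿⠂⠒
⠀⠒⠒⠒⣾⠒⠿⣿
⠀⠀⣿⠂⣿⠒⠴⠒
⠀⠀⠴⣿⠒⠒⠂⣿
⠀⠀⠀⠀⠀⠀⠀⠀

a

⠀⠀⠒⣿⠒⠒⠒⠂
⠀⠀⠒⠒⠂⠂⠿⠒
⠀⠀⣿⣿⣿⣿⠒⠴
⠀⠀⣿⠒⠴⠒⣿⠂
⠀⠀⠒⠒⣾⠂⠒⠿
⠀⠀⠿⣿⠂⣿⠒⠴
⠀⠀⠿⠴⣿⠒⠒⠂
⠀⠀⠀⠀⠀⠀⠀⠀

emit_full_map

⣿⠒⠒⠂⣿⠀⠀
⠒⣿⠒⠒⠒⠂⠒
⠒⠒⠂⠂⠿⠒⠂
⣿⣿⣿⣿⠒⠴⠒
⣿⠒⠴⠒⣿⠂⠒
⠒⠒⣾⠂⠒⠿⣿
⠿⣿⠂⣿⠒⠴⠒
⠿⠴⣿⠒⠒⠂⣿

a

⠀⠀⠀⠒⣿⠒⠒⠒
⠀⠀⠀⠒⠒⠂⠂⠿
⠀⠀⣿⣿⣿⣿⣿⠒
⠀⠀⠒⣿⠒⠴⠒⣿
⠀⠀⠂⠒⣾⠒⠂⠒
⠀⠀⠂⠿⣿⠂⣿⠒
⠀⠀⠒⠿⠴⣿⠒⠒
⠀⠀⠀⠀⠀⠀⠀⠀

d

⠀⠀⠒⣿⠒⠒⠒⠂
⠀⠀⠒⠒⠂⠂⠿⠒
⠀⣿⣿⣿⣿⣿⠒⠴
⠀⠒⣿⠒⠴⠒⣿⠂
⠀⠂⠒⠒⣾⠂⠒⠿
⠀⠂⠿⣿⠂⣿⠒⠴
⠀⠒⠿⠴⣿⠒⠒⠂
⠀⠀⠀⠀⠀⠀⠀⠀

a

⠀⠀⠀⠒⣿⠒⠒⠒
⠀⠀⠀⠒⠒⠂⠂⠿
⠀⠀⣿⣿⣿⣿⣿⠒
⠀⠀⠒⣿⠒⠴⠒⣿
⠀⠀⠂⠒⣾⠒⠂⠒
⠀⠀⠂⠿⣿⠂⣿⠒
⠀⠀⠒⠿⠴⣿⠒⠒
⠀⠀⠀⠀⠀⠀⠀⠀

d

⠀⠀⠒⣿⠒⠒⠒⠂
⠀⠀⠒⠒⠂⠂⠿⠒
⠀⣿⣿⣿⣿⣿⠒⠴
⠀⠒⣿⠒⠴⠒⣿⠂
⠀⠂⠒⠒⣾⠂⠒⠿
⠀⠂⠿⣿⠂⣿⠒⠴
⠀⠒⠿⠴⣿⠒⠒⠂
⠀⠀⠀⠀⠀⠀⠀⠀

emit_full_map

⠀⣿⠒⠒⠂⣿⠀⠀
⠀⠒⣿⠒⠒⠒⠂⠒
⠀⠒⠒⠂⠂⠿⠒⠂
⣿⣿⣿⣿⣿⠒⠴⠒
⠒⣿⠒⠴⠒⣿⠂⠒
⠂⠒⠒⣾⠂⠒⠿⣿
⠂⠿⣿⠂⣿⠒⠴⠒
⠒⠿⠴⣿⠒⠒⠂⣿

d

⠀⠒⣿⠒⠒⠒⠂⠒
⠀⠒⠒⠂⠂⠿⠒⠂
⣿⣿⣿⣿⣿⠒⠴⠒
⠒⣿⠒⠴⠒⣿⠂⠒
⠂⠒⠒⠒⣾⠒⠿⣿
⠂⠿⣿⠂⣿⠒⠴⠒
⠒⠿⠴⣿⠒⠒⠂⣿
⠀⠀⠀⠀⠀⠀⠀⠀

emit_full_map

⠀⣿⠒⠒⠂⣿⠀⠀
⠀⠒⣿⠒⠒⠒⠂⠒
⠀⠒⠒⠂⠂⠿⠒⠂
⣿⣿⣿⣿⣿⠒⠴⠒
⠒⣿⠒⠴⠒⣿⠂⠒
⠂⠒⠒⠒⣾⠒⠿⣿
⠂⠿⣿⠂⣿⠒⠴⠒
⠒⠿⠴⣿⠒⠒⠂⣿
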